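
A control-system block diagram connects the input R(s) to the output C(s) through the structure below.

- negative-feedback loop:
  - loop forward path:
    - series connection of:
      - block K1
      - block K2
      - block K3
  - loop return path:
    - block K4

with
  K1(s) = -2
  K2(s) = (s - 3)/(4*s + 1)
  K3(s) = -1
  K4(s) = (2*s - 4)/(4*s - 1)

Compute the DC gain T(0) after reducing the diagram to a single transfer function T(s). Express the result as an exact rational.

Step 1 - combine K1, K2, K3 in series -> (2*s - 6)/(4*s + 1)
Step 2 - close the feedback loop around (K1*K2*K3), K4 -> (8*s^2 - 26*s + 6)/(20*s^2 - 20*s + 23)
DC gain: substitute s = 0 into T(s) from step 2: T(0) = 6/23.

Hence the answer: 6/23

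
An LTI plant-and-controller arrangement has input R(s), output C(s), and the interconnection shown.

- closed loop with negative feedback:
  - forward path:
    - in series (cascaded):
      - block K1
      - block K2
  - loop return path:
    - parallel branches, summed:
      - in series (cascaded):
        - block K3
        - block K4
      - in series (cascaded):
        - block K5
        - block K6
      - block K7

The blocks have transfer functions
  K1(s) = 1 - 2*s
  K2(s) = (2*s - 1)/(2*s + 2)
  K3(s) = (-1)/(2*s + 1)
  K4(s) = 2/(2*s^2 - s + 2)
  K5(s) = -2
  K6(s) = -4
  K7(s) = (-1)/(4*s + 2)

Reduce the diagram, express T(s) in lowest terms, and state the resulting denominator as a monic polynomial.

[1] multiply K1, K2 (series) = (-4*s^2 + 4*s - 1)/(2*s + 2)
[2] multiply K3, K4 (series) = (-2)/(4*s^3 + 3*s + 2)
[3] series reduction of K5, K6 = 8
[4] parallel reduction of (K3*K4), (K5*K6), K7 = (64*s^3 - 2*s^2 + 49*s + 26)/(8*s^3 + 6*s + 4)
[5] feedback reduction of (K1*K2), ((K3*K4)+(K5*K6)+K7) = (32*s^5 - 32*s^4 + 32*s^3 - 8*s^2 - 10*s + 4)/(256*s^5 - 280*s^4 + 252*s^3 - 106*s^2 - 75*s + 18)
No further cancellation is possible in the step-5 result, so that is T(s). Its denominator becomes monic after dividing by the leading coefficient 256.

Final answer: s^5 - 35*s^4/32 + 63*s^3/64 - 53*s^2/128 - 75*s/256 + 9/128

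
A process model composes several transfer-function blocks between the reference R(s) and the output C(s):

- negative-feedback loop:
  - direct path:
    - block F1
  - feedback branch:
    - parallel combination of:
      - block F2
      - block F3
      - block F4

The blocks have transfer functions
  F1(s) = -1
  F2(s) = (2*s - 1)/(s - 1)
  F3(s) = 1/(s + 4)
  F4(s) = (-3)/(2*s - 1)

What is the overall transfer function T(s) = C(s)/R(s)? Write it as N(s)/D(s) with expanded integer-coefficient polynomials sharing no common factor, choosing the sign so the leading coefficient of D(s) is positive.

First reduce the diagram to T(s).

1. combine F2, F3, F4 in parallel; result (4*s^3 + 11*s^2 - 27*s + 17)/(2*s^3 + 5*s^2 - 11*s + 4)
2. apply the feedback formula to F1, (F2+F3+F4) - this is the overall T(s), already in the required normalized form

Answer: (2*s^3 + 5*s^2 - 11*s + 4)/(2*s^3 + 6*s^2 - 16*s + 13)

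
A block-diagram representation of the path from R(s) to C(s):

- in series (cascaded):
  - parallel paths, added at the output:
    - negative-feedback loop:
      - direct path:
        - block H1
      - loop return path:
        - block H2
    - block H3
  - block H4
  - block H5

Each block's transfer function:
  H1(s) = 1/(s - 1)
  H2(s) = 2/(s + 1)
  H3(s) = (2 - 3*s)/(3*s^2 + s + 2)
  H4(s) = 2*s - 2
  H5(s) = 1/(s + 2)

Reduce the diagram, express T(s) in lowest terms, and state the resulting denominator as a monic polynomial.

Step 1: collapse the loop (H1 forward, H2 return) = (s + 1)/(s^2 + 1)
Step 2: reduce the parallel group [H1/(1+H1*H2)], H3 = (6*s^2 + 4)/(3*s^4 + s^3 + 5*s^2 + s + 2)
Step 3: series reduction of ([H1/(1+H1*H2)]+H3), H4, H5 = (12*s^3 - 12*s^2 + 8*s - 8)/(3*s^5 + 7*s^4 + 7*s^3 + 11*s^2 + 4*s + 4)
Step 3 gives the fully reduced T(s), with no common factor left to cancel. The denominator's leading coefficient is 3, so divide each of its coefficients by 3 to get the monic form.

Answer: s^5 + 7*s^4/3 + 7*s^3/3 + 11*s^2/3 + 4*s/3 + 4/3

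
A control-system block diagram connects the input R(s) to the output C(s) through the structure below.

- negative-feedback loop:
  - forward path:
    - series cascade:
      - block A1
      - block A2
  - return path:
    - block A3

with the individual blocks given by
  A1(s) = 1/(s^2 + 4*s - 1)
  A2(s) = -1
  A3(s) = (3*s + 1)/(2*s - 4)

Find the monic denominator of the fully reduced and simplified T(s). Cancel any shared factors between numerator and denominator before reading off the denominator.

Step 1. cascade A1, A2 -> (-1)/(s^2 + 4*s - 1)
Step 2. close the feedback loop around (A1*A2), A3 -> (4 - 2*s)/(2*s^3 + 4*s^2 - 21*s + 3)
Step 2 gives the fully reduced T(s), with no common factor left to cancel. The denominator's leading coefficient is 2, so divide each of its coefficients by 2 to get the monic form.

Hence the answer: s^3 + 2*s^2 - 21*s/2 + 3/2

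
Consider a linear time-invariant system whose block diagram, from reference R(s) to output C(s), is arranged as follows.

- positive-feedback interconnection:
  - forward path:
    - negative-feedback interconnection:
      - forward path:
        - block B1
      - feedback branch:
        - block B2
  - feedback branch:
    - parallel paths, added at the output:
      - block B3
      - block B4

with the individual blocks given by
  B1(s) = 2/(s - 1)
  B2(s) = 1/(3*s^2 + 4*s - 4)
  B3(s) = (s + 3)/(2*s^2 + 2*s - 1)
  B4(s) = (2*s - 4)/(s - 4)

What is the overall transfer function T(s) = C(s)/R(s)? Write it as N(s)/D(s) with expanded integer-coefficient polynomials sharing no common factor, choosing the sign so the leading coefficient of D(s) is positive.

(1) close the feedback loop around B1, B2, giving (6*s^2 + 8*s - 8)/(3*s^3 + s^2 - 8*s + 6)
(2) combine B3, B4 in parallel, giving (4*s^3 - 3*s^2 - 11*s - 8)/(2*s^3 - 6*s^2 - 9*s + 4)
(3) close the feedback loop around [B1/(1+B1*B2)], (B3+B4); the result is T(s) itself (integer coefficients, no common factor, positive leading denominator coefficient)

Answer: (12*s^5 - 20*s^4 - 118*s^3 + 104*s - 32)/(6*s^6 - 40*s^5 - 63*s^4 + 185*s^3 + 152*s^2 - 110*s - 40)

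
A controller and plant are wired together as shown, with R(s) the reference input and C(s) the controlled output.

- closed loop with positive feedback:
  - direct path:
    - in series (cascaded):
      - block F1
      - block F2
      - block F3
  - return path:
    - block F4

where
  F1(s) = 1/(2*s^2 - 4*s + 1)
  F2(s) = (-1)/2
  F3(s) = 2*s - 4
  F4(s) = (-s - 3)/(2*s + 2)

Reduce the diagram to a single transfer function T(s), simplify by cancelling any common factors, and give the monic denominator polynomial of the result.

Reducing step by step:

(1) reduce the series chain F1, F2, F3 = (2 - s)/(2*s^2 - 4*s + 1)
(2) close the feedback loop around (F1*F2*F3), F4 = (-2*s^2 + 2*s + 4)/(4*s^3 - 5*s^2 - 7*s + 8)
Step 2 gives the fully reduced T(s), with no common factor left to cancel. The denominator's leading coefficient is 4, so divide each of its coefficients by 4 to get the monic form.

Answer: s^3 - 5*s^2/4 - 7*s/4 + 2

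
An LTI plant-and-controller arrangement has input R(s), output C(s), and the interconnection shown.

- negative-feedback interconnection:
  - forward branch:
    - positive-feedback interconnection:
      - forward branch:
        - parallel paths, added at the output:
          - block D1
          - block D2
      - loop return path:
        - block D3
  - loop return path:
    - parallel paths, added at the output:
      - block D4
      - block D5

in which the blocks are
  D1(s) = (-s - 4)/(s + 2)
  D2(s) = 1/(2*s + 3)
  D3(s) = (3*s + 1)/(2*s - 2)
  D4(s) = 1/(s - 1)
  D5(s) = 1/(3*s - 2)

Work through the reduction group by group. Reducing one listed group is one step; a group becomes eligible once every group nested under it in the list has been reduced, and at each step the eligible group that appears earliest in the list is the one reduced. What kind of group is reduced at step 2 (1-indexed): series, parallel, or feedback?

Step 1: parallel reduction of D1, D2
Step 2: close the feedback loop around (D1+D2), D3
Step 3: sum the parallel branches D4, D5
Step 4: collapse the loop ([(D1+D2)/(1-(D1+D2)*D3)] forward, (D4+D5) return)
So the answer for step 2 is feedback.

Hence the answer: feedback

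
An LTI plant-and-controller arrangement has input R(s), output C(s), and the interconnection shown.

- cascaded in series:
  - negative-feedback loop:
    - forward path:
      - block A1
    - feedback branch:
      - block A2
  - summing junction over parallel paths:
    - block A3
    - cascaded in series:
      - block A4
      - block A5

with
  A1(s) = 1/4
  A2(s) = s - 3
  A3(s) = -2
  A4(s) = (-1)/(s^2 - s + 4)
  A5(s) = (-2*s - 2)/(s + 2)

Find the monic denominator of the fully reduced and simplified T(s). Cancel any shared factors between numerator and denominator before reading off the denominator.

Step 1. apply the feedback formula to A1, A2; result 1/(s + 1)
Step 2. multiply A4, A5 (series); result (2*s + 2)/(s^3 + s^2 + 2*s + 8)
Step 3. add A3, (A4*A5) (parallel); result (-2*s^3 - 2*s^2 - 2*s - 14)/(s^3 + s^2 + 2*s + 8)
Step 4. cascade [A1/(1+A1*A2)], (A3+(A4*A5)); result (-2*s^3 - 2*s^2 - 2*s - 14)/(s^4 + 2*s^3 + 3*s^2 + 10*s + 8)
The result of step 4 is T(s) in lowest terms. Its denominator already has leading coefficient 1, so it is monic as it stands.

Final answer: s^4 + 2*s^3 + 3*s^2 + 10*s + 8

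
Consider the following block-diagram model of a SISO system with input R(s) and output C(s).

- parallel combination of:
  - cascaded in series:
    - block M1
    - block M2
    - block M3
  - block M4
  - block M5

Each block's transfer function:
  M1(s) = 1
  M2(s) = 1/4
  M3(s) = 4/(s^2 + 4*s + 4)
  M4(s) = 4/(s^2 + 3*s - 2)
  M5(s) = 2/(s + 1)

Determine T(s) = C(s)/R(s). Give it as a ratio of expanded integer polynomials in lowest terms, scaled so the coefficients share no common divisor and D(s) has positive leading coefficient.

Step 1: combine M1, M2, M3 in series -> 1/(s^2 + 4*s + 4)
Step 2: reduce the parallel group (M1*M2*M3), M4, M5: this yields T(s), and no further normalization is needed

Final answer: (2*s^4 + 19*s^3 + 52*s^2 + 41*s - 2)/(s^5 + 8*s^4 + 21*s^3 + 18*s^2 - 4*s - 8)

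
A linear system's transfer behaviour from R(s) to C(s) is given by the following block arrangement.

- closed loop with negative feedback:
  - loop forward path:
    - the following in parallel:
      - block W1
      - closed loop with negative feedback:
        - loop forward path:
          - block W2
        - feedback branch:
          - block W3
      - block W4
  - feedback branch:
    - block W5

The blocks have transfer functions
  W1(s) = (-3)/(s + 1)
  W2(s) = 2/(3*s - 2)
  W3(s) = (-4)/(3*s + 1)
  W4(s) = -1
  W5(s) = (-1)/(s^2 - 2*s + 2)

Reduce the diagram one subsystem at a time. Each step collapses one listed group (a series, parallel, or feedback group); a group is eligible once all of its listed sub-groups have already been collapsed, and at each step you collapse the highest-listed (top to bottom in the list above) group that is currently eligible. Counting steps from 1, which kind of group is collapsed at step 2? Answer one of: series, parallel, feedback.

The answer is parallel.

Reasoning:
[1] close the feedback loop around W2, W3
[2] sum the parallel branches W1, [W2/(1+W2*W3)], W4
[3] feedback reduction of (W1+[W2/(1+W2*W3)]+W4), W5
So the answer for step 2 is parallel.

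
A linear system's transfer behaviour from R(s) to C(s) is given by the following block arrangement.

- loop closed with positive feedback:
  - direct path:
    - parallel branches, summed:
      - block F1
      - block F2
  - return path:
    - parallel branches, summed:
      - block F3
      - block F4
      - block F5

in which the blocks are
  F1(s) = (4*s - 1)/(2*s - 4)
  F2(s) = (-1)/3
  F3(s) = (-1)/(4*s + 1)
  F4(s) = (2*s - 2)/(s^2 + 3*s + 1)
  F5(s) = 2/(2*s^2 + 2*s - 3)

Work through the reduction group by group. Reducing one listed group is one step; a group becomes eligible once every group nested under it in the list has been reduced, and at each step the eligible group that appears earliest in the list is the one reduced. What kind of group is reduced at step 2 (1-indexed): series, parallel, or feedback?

1. reduce the parallel group F1, F2
2. reduce the parallel group F3, F4, F5
3. collapse the loop ((F1+F2) forward, (F3+F4+F5) return)
So the answer for step 2 is parallel.

Final answer: parallel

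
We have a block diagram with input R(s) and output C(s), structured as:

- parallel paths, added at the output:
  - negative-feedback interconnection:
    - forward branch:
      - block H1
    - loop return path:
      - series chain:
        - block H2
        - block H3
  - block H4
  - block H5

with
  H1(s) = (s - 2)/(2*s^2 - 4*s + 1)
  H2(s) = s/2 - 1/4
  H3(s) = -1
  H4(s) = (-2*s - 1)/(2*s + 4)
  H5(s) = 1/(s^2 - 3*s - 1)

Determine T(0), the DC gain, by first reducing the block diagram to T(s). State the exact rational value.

The answer is -21/4.

Reasoning:
1. series reduction of H2, H3: 1/4 - s/2
2. collapse the loop (H1 forward, (H2*H3) return): (4*s - 8)/(6*s^2 - 11*s + 2)
3. combine [H1/(1+H1*(H2*H3))], H4, H5 in parallel: (-12*s^5 + 60*s^4 - 41*s^3 - 77*s^2 + 55*s + 42)/(12*s^5 - 34*s^4 - 58*s^3 + 126*s^2 + 16*s - 8)
That last expression is T(s); at s = 0 only the constant terms survive, so T(0) = 42/(-8) = -21/4.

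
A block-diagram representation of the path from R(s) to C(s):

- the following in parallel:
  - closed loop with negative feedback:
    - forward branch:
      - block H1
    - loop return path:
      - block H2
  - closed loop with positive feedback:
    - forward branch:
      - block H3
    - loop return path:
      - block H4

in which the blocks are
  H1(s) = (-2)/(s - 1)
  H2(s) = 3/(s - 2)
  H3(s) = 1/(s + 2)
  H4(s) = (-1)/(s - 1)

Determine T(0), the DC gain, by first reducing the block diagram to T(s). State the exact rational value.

Reducing step by step:

1. feedback reduction of H1, H2, giving (4 - 2*s)/(s^2 - 3*s - 4)
2. reduce the feedback loop with forward H3 and return H4, giving (s - 1)/(s^2 + s - 1)
3. add [H1/(1+H1*H2)], [H3/(1-H3*H4)] (parallel), giving (-s^3 - 2*s^2 + 5*s)/(s^4 - 2*s^3 - 8*s^2 - s + 4)
DC gain: substitute s = 0 into T(s) from step 3: T(0) = 0/4 = 0.

Answer: 0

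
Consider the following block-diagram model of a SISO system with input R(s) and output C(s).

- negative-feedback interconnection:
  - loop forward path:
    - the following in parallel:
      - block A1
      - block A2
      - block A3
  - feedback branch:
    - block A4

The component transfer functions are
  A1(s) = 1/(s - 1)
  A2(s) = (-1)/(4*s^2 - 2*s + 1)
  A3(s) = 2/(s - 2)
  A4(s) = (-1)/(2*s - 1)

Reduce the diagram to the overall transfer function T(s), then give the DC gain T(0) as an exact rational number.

First reduce the diagram to T(s).

(1) parallel reduction of A1, A2, A3: (12*s^3 - 23*s^2 + 14*s - 6)/(4*s^4 - 14*s^3 + 15*s^2 - 7*s + 2)
(2) reduce the feedback loop with forward (A1+A2+A3) and return A4: (24*s^4 - 58*s^3 + 51*s^2 - 26*s + 6)/(8*s^5 - 32*s^4 + 32*s^3 - 6*s^2 - 3*s + 4)
The step-2 result is T(s). Setting s = 0: T(0) = 6/4 = 3/2.

Answer: 3/2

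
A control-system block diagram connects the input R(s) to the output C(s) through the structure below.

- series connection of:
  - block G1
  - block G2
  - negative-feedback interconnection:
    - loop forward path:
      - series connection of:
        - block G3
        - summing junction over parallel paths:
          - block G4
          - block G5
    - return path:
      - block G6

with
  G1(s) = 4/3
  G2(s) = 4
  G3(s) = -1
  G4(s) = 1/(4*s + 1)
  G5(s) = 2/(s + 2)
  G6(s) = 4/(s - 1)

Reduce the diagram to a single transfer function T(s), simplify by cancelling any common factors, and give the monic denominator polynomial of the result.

(1) parallel reduction of G4, G5 gives (9*s + 4)/(4*s^2 + 9*s + 2)
(2) cascade G3, (G4+G5) gives (-9*s - 4)/(4*s^2 + 9*s + 2)
(3) close the feedback loop around (G3*(G4+G5)), G6 gives (-9*s^2 + 5*s + 4)/(4*s^3 + 5*s^2 - 43*s - 18)
(4) cascade G1, G2, [(G3*(G4+G5))/(1+(G3*(G4+G5))*G6)] gives (-144*s^2 + 80*s + 64)/(12*s^3 + 15*s^2 - 129*s - 54)
No further cancellation is possible in the step-4 result, so that is T(s). Its denominator becomes monic after dividing by the leading coefficient 12.

Answer: s^3 + 5*s^2/4 - 43*s/4 - 9/2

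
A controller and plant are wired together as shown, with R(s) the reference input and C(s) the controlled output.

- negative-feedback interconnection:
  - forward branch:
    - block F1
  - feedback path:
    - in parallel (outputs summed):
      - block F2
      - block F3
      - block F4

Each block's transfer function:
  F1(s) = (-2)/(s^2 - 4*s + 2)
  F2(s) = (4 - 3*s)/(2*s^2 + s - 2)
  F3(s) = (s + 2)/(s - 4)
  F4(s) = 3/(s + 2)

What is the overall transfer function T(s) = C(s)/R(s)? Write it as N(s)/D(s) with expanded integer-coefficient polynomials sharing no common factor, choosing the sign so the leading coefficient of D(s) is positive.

[1] parallel reduction of F2, F3, F4 = (2*s^4 + 12*s^3 - s^2 - 6*s - 16)/(2*s^4 - 3*s^3 - 20*s^2 - 4*s + 16)
[2] apply the feedback formula to F1, (F2+F3+F4), giving the overall T(s)

Final answer: (-4*s^4 + 6*s^3 + 40*s^2 + 8*s - 32)/(2*s^6 - 11*s^5 - 8*s^4 + 46*s^3 - 6*s^2 - 60*s + 64)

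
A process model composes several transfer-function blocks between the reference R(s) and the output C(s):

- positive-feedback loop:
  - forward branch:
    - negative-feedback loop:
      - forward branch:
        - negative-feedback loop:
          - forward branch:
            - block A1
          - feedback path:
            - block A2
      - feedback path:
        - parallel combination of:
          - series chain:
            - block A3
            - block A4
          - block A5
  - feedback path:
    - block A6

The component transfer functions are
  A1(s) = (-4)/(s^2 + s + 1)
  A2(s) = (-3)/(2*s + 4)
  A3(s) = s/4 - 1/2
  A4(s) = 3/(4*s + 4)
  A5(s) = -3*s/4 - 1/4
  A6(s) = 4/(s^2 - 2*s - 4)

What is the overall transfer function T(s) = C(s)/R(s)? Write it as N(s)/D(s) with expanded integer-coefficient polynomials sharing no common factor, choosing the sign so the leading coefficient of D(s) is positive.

Reducing step by step:

[1] collapse the loop (A1 forward, A2 return) = (-4*s - 8)/(s^3 + 3*s^2 + 3*s + 8)
[2] series reduction of A3, A4 = (3*s - 6)/(16*s + 16)
[3] sum the parallel branches (A3*A4), A5 = (-12*s^2 - 13*s - 10)/(16*s + 16)
[4] collapse the loop ([A1/(1+A1*A2)] forward, ((A3*A4)+A5) return) = (-16*s^2 - 48*s - 32)/(4*s^4 + 28*s^3 + 61*s^2 + 80*s + 52)
[5] collapse the loop ([[A1/(1+A1*A2)]/(1+[A1/(1+A1*A2)]*((A3*A4)+A5))] forward, A6 return), which is the overall transfer function T(s) = C(s)/R(s) in lowest terms

Answer: (-16*s^4 - 16*s^3 + 128*s^2 + 256*s + 128)/(4*s^6 + 20*s^5 - 11*s^4 - 154*s^3 - 288*s^2 - 232*s - 80)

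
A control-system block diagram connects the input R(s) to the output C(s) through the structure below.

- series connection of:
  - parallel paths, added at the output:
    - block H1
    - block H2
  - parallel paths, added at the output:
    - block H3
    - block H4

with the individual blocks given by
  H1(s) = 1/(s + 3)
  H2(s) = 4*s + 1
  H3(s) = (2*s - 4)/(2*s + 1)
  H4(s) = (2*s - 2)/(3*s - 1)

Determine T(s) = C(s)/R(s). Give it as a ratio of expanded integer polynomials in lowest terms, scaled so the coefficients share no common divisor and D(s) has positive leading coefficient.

[1] parallel reduction of H1, H2, giving (4*s^2 + 13*s + 4)/(s + 3)
[2] sum the parallel branches H3, H4, giving (10*s^2 - 16*s + 2)/(6*s^2 + s - 1)
[3] combine (H1+H2), (H3+H4) in series; the result is T(s) itself (integer coefficients, no common factor, positive leading denominator coefficient)

Final answer: (40*s^4 + 66*s^3 - 160*s^2 - 38*s + 8)/(6*s^3 + 19*s^2 + 2*s - 3)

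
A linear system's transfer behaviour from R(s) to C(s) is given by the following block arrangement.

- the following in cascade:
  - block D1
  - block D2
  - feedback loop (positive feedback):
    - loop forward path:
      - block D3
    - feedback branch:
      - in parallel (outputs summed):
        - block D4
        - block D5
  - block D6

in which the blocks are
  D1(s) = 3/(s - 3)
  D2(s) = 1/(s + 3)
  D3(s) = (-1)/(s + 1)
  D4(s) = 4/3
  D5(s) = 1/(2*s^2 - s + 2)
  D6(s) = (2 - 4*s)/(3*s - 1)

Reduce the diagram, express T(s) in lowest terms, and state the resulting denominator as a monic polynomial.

The answer is s^6 + 3*s^5/2 - 88*s^4/9 - 191*s^3/18 + 109*s^2/18 - 26*s + 17/2.

Reasoning:
1. sum the parallel branches D4, D5; result (8*s^2 - 4*s + 11)/(6*s^2 - 3*s + 6)
2. feedback reduction of D3, (D4+D5); result (-6*s^2 + 3*s - 6)/(6*s^3 + 11*s^2 - s + 17)
3. series reduction of D1, D2, [D3/(1-D3*(D4+D5))], D6; result (72*s^3 - 72*s^2 + 90*s - 36)/(18*s^6 + 27*s^5 - 176*s^4 - 191*s^3 + 109*s^2 - 468*s + 153)
That last expression is T(s), already simplified. Scaling its denominator by 1/18 (the reciprocal of the leading coefficient) yields the monic denominator.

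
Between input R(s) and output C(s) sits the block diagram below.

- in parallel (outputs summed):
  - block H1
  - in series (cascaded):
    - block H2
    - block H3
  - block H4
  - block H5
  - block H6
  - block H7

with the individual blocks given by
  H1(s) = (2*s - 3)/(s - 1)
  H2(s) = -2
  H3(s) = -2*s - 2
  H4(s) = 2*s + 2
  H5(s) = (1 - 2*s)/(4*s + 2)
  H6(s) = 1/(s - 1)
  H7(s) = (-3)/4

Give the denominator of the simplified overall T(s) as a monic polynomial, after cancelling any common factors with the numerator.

Step 1. multiply H2, H3 (series), giving 4*s + 4
Step 2. reduce the parallel group H1, (H2*H3), H4, H5, H6, H7, giving (48*s^2 + 78*s + 31)/(8*s + 4)
Step 2 gives the fully reduced T(s), with no common factor left to cancel. The denominator's leading coefficient is 8, so divide each of its coefficients by 8 to get the monic form.

Therefore the answer is s + 1/2.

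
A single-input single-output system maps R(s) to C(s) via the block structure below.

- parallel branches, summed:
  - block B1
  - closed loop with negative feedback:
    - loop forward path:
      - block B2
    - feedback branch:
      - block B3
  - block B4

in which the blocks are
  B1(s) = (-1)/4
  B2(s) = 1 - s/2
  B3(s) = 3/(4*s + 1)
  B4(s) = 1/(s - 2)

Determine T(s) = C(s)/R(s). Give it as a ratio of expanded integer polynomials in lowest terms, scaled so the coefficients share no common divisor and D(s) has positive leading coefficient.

Reducing step by step:

Step 1 - close the feedback loop around B2, B3; result (-4*s^2 + 7*s + 2)/(5*s + 8)
Step 2 - sum the parallel branches B1, [B2/(1+B2*B3)], B4, which is the overall transfer function T(s) = C(s)/R(s) in lowest terms

Answer: (-16*s^3 + 55*s^2 - 26*s + 32)/(20*s^2 - 8*s - 64)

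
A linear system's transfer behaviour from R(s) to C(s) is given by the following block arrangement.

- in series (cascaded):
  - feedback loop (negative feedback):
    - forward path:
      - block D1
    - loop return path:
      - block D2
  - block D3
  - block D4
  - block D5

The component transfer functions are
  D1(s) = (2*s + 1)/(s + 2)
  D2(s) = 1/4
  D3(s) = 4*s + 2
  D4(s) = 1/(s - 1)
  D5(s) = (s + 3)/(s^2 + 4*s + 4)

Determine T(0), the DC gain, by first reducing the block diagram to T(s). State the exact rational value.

Step 1. reduce the feedback loop with forward D1 and return D2 -> (8*s + 4)/(6*s + 9)
Step 2. cascade [D1/(1+D1*D2)], D3, D4, D5 -> (32*s^3 + 128*s^2 + 104*s + 24)/(6*s^4 + 27*s^3 + 27*s^2 - 24*s - 36)
Step 2 gives the overall T(s). Then T(0) = 24/(-36) = -2/3.

Hence the answer: -2/3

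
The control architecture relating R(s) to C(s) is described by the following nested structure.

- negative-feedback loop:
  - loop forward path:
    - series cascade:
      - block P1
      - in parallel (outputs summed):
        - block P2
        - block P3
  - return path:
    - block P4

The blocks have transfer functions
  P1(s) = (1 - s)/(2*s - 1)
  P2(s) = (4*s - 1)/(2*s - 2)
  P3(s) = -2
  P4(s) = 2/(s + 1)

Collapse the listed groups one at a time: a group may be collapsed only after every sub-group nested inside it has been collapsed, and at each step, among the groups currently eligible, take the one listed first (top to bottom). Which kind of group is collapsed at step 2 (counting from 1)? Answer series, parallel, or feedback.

Step 1: sum the parallel branches P2, P3
Step 2: series reduction of P1, (P2+P3)
Step 3: apply the feedback formula to (P1*(P2+P3)), P4
Step 2: series.

Answer: series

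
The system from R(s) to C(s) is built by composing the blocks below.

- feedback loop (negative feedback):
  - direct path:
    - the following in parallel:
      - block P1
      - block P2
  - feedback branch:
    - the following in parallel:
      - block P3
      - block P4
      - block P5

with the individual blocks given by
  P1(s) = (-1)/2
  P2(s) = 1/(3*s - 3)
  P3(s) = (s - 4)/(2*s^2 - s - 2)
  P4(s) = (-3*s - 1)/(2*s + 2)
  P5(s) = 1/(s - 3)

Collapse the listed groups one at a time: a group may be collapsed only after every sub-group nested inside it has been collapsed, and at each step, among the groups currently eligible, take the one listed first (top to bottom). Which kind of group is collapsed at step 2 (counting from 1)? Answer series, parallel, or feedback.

Step 1. sum the parallel branches P1, P2
Step 2. parallel reduction of P3, P4, P5
Step 3. apply the feedback formula to (P1+P2), (P3+P4+P5)
Step 2 collapses a parallel group.

Answer: parallel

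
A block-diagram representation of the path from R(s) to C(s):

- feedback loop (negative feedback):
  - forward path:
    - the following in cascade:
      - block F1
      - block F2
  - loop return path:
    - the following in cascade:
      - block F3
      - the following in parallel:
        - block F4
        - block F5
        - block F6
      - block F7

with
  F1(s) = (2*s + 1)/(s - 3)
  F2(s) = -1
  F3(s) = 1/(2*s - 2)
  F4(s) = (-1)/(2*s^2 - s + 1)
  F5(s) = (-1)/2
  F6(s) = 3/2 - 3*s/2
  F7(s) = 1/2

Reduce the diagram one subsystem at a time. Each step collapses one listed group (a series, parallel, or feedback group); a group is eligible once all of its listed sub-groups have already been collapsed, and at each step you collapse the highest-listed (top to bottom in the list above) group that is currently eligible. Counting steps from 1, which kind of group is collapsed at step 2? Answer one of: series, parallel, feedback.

1. multiply F1, F2 (series)
2. combine F4, F5, F6 in parallel
3. series reduction of F3, (F4+F5+F6), F7
4. reduce the feedback loop with forward (F1*F2) and return (F3*(F4+F5+F6)*F7)
Step 2 collapses a parallel group.

Answer: parallel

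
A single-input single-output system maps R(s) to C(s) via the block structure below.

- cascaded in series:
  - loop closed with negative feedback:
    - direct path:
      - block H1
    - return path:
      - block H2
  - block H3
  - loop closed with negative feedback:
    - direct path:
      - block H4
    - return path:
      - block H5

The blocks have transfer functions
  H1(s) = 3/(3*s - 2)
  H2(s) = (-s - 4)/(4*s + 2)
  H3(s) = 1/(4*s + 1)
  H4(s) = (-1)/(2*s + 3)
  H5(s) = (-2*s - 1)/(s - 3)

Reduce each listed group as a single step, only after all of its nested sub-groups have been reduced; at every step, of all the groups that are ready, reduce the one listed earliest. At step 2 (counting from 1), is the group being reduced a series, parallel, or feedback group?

(1) apply the feedback formula to H1, H2
(2) collapse the loop (H4 forward, H5 return)
(3) cascade [H1/(1+H1*H2)], H3, [H4/(1+H4*H5)]
At step 2 the group reduced is feedback.

Final answer: feedback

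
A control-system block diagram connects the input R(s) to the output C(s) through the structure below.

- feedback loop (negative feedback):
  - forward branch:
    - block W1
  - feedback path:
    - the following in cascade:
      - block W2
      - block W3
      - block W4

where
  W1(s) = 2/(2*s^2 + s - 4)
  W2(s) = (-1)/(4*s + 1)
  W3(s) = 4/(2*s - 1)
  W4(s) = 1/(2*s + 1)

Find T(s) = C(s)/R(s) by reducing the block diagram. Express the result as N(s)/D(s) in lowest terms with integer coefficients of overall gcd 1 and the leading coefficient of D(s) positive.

1. reduce the series chain W2, W3, W4: (-4)/(16*s^3 + 4*s^2 - 4*s - 1)
2. reduce the feedback loop with forward W1 and return (W2*W3*W4): this yields T(s), and no further normalization is needed

Hence the answer: (32*s^3 + 8*s^2 - 8*s - 2)/(32*s^5 + 24*s^4 - 68*s^3 - 22*s^2 + 15*s - 4)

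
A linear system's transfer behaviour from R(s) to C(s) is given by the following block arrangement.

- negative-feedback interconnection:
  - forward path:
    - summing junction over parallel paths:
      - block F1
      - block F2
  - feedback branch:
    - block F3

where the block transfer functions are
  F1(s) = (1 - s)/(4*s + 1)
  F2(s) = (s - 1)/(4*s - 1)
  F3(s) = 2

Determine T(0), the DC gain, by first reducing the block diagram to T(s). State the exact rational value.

The answer is 2/5.

Reasoning:
1. add F1, F2 (parallel) = (2*s - 2)/(16*s^2 - 1)
2. close the feedback loop around (F1+F2), F3 = (2*s - 2)/(16*s^2 + 4*s - 5)
Evaluating the step-2 result (the overall T(s)) at s = 0 gives T(0) = -2/(-5) = 2/5.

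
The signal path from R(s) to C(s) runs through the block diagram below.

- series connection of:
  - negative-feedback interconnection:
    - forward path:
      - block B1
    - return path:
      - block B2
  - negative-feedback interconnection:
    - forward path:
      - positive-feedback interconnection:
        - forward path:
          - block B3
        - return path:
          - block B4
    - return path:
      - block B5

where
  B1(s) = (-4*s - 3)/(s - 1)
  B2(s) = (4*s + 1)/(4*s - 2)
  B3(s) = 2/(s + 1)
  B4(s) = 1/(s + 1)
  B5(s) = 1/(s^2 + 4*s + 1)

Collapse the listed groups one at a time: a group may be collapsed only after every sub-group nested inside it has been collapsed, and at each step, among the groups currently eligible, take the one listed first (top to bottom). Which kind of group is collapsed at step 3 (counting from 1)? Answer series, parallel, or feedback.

Step 1: collapse the loop (B1 forward, B2 return)
Step 2: collapse the loop (B3 forward, B4 return)
Step 3: reduce the feedback loop with forward [B3/(1-B3*B4)] and return B5
Step 4: multiply [B1/(1+B1*B2)], [[B3/(1-B3*B4)]/(1+[B3/(1-B3*B4)]*B5)] (series)
At step 3 the group reduced is feedback.

Final answer: feedback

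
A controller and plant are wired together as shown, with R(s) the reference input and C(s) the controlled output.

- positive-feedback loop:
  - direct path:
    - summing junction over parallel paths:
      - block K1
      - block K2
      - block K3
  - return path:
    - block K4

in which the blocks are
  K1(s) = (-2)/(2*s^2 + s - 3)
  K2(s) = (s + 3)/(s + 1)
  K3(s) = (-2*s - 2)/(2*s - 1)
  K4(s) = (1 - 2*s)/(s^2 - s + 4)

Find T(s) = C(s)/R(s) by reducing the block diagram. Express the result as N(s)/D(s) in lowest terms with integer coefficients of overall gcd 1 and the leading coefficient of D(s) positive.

(1) combine K1, K2, K3 in parallel -> (2*s^3 - 13*s^2 - 10*s + 17)/(4*s^4 + 4*s^3 - 7*s^2 - 4*s + 3)
(2) reduce the feedback loop with forward (K1+K2+K3) and return K4, which is the overall transfer function T(s) = C(s)/R(s) in lowest terms

Hence the answer: (2*s^5 - 15*s^4 + 11*s^3 - 25*s^2 - 57*s + 68)/(4*s^6 + 9*s^4 - 9*s^3 - 28*s^2 + 25*s - 5)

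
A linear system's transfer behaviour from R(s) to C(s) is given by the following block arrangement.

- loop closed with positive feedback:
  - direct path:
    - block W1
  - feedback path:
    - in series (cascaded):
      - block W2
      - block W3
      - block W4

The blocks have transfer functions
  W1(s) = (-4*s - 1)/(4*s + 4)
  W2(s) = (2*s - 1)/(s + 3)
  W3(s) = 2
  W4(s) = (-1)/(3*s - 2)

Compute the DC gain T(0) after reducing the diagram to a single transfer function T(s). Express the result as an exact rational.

The answer is -3/11.

Reasoning:
[1] series reduction of W2, W3, W4 gives (2 - 4*s)/(3*s^2 + 7*s - 6)
[2] close the feedback loop around W1, (W2*W3*W4) gives (-12*s^3 - 31*s^2 + 17*s + 6)/(12*s^3 + 24*s^2 + 8*s - 22)
Evaluating the step-2 result (the overall T(s)) at s = 0 gives T(0) = 6/(-22) = -3/11.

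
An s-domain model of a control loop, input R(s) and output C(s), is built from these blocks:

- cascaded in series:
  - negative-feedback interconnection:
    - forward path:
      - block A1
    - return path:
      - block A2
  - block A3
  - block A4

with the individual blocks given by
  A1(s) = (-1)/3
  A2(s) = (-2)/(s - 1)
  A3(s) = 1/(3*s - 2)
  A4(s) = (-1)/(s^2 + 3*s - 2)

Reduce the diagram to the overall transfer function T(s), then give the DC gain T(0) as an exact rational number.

Reducing step by step:

(1) collapse the loop (A1 forward, A2 return): (1 - s)/(3*s - 1)
(2) reduce the series chain [A1/(1+A1*A2)], A3, A4: (s - 1)/(9*s^4 + 18*s^3 - 43*s^2 + 24*s - 4)
Evaluating the step-2 result (the overall T(s)) at s = 0 gives T(0) = -1/(-4) = 1/4.

Answer: 1/4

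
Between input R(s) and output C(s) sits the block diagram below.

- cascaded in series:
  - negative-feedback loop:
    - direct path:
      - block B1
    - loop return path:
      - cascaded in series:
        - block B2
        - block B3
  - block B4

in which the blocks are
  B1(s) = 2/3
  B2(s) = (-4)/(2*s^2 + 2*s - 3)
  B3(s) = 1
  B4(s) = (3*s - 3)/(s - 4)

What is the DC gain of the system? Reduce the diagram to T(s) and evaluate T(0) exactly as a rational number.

(1) series reduction of B2, B3; result (-4)/(2*s^2 + 2*s - 3)
(2) collapse the loop (B1 forward, (B2*B3) return); result (4*s^2 + 4*s - 6)/(6*s^2 + 6*s - 17)
(3) series reduction of [B1/(1+B1*(B2*B3))], B4; result (12*s^3 - 30*s + 18)/(6*s^3 - 18*s^2 - 41*s + 68)
Evaluating the step-3 result (the overall T(s)) at s = 0 gives T(0) = 18/68 = 9/34.

Therefore the answer is 9/34.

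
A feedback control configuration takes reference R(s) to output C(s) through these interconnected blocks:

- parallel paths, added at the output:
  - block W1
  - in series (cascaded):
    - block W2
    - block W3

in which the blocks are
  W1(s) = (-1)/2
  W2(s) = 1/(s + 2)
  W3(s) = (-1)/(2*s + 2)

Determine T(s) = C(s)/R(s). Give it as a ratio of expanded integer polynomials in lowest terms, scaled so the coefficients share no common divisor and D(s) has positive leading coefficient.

Reducing step by step:

(1) multiply W2, W3 (series); result (-1)/(2*s^2 + 6*s + 4)
(2) sum the parallel branches W1, (W2*W3) - this is the overall T(s), already in the required normalized form

Answer: (-s^2 - 3*s - 3)/(2*s^2 + 6*s + 4)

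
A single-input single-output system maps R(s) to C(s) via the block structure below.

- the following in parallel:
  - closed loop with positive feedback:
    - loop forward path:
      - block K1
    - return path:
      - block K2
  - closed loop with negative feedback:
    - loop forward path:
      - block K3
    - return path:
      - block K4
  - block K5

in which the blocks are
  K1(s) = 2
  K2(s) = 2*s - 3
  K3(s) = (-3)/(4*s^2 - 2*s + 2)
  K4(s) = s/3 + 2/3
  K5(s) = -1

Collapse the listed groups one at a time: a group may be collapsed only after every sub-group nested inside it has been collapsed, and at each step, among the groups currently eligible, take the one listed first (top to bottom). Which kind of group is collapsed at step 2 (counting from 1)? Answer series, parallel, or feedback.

Answer: feedback

Working:
Step 1. close the feedback loop around K1, K2
Step 2. apply the feedback formula to K3, K4
Step 3. combine [K1/(1-K1*K2)], [K3/(1+K3*K4)], K5 in parallel
Step 2 collapses a feedback group.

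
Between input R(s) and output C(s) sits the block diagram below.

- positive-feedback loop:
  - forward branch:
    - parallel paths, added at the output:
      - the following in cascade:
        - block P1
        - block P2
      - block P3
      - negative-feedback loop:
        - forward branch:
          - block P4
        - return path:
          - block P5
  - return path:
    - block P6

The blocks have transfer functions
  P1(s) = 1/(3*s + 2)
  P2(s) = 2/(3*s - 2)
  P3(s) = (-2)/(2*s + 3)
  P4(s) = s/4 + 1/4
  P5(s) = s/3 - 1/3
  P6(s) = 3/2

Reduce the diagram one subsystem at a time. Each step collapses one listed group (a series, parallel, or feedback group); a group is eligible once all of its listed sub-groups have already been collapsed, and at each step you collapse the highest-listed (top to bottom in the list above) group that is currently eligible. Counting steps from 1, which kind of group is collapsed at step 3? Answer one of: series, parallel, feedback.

(1) series reduction of P1, P2
(2) collapse the loop (P4 forward, P5 return)
(3) add (P1*P2), P3, [P4/(1+P4*P5)] (parallel)
(4) apply the feedback formula to ((P1*P2)+P3+[P4/(1+P4*P5)]), P6
Step 3 collapses a parallel group.

Final answer: parallel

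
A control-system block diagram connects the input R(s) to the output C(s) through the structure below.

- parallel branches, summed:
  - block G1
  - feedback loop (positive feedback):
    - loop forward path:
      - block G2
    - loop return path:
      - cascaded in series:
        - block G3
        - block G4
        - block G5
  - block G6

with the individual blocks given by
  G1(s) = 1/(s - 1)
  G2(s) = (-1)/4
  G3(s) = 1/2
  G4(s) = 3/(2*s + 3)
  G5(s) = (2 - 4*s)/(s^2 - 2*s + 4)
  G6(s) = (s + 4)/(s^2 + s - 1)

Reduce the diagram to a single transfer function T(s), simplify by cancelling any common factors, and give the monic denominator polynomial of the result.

Step 1: reduce the series chain G3, G4, G5: (3 - 6*s)/(2*s^3 - s^2 + 2*s + 12)
Step 2: feedback reduction of G2, (G3*G4*G5): (-2*s^3 + s^2 - 2*s - 12)/(8*s^3 - 4*s^2 + 2*s + 51)
Step 3: parallel reduction of G1, [G2/(1-G2*(G3*G4*G5))], G6: (-2*s^6 + 17*s^5 + 26*s^4 - 68*s^3 + 135*s^2 + 216*s - 267)/(8*s^6 - 4*s^5 - 14*s^4 + 67*s^3 - 8*s^2 - 100*s + 51)
That last expression is T(s), already simplified. Scaling its denominator by 1/8 (the reciprocal of the leading coefficient) yields the monic denominator.

Answer: s^6 - s^5/2 - 7*s^4/4 + 67*s^3/8 - s^2 - 25*s/2 + 51/8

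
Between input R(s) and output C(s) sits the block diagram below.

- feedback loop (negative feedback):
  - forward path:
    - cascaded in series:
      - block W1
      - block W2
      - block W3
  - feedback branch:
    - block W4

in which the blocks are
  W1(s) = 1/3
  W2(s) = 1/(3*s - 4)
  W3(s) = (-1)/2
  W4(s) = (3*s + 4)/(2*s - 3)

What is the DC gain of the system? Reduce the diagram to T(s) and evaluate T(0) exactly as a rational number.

Step 1 - series reduction of W1, W2, W3 -> (-1)/(18*s - 24)
Step 2 - feedback reduction of (W1*W2*W3), W4 -> (3 - 2*s)/(36*s^2 - 105*s + 68)
Evaluating the step-2 result (the overall T(s)) at s = 0 gives T(0) = 3/68.

Therefore the answer is 3/68.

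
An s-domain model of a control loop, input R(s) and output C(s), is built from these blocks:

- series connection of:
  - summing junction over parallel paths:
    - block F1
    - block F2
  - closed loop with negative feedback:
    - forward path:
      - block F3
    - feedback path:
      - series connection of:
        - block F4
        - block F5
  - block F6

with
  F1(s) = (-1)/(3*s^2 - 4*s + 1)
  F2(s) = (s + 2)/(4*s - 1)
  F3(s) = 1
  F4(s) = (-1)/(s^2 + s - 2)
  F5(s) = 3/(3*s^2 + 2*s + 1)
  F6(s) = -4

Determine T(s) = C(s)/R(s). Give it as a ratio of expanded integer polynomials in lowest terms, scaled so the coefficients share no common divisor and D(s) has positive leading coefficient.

Reducing step by step:

[1] parallel reduction of F1, F2 = (3*s^3 + 2*s^2 - 11*s + 3)/(12*s^3 - 19*s^2 + 8*s - 1)
[2] reduce the series chain F4, F5 = (-3)/(3*s^4 + 5*s^3 - 3*s^2 - 3*s - 2)
[3] reduce the feedback loop with forward F3 and return (F4*F5) = (3*s^4 + 5*s^3 - 3*s^2 - 3*s - 2)/(3*s^4 + 5*s^3 - 3*s^2 - 3*s - 5)
[4] combine (F1+F2), [F3/(1+F3*(F4*F5))], F6 in series, which is the overall transfer function T(s) = C(s)/R(s) in lowest terms

Answer: (-36*s^6 - 120*s^5 + 8*s^4 + 252*s^3 + 108*s^2 + 28*s - 24)/(36*s^6 + 39*s^5 - 68*s^4 - 10*s^3 - 42*s^2 + 32*s - 5)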